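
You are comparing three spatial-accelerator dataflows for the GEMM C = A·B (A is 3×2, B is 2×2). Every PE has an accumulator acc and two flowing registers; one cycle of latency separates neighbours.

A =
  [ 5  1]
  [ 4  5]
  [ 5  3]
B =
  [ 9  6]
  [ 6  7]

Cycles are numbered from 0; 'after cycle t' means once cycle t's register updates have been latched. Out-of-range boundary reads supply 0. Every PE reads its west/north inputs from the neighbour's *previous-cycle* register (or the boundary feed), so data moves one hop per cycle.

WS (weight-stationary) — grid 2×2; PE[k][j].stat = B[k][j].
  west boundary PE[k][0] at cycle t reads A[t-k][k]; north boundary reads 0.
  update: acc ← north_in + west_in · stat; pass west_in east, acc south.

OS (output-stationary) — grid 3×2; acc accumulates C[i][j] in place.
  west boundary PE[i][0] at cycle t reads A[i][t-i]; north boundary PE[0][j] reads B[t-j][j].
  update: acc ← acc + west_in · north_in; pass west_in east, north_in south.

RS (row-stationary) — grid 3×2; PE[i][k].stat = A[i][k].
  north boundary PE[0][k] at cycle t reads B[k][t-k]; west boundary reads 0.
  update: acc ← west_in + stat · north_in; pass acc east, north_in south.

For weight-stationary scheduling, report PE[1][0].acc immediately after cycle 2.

PE[1][0].acc = 66

WS (2×2). Following PE[1][0] plus its west/north inputs:
  t=0 PE[0][0]: acc=45 h=5 v=45
  t=0 PE[1][0]: acc=0 h=0 v=0
  t=1 PE[0][0]: acc=36 h=4 v=36
  t=1 PE[1][0]: acc=51 h=1 v=51
  t=2 PE[0][0]: acc=45 h=5 v=45
  t=2 PE[1][0]: acc=66 h=5 v=66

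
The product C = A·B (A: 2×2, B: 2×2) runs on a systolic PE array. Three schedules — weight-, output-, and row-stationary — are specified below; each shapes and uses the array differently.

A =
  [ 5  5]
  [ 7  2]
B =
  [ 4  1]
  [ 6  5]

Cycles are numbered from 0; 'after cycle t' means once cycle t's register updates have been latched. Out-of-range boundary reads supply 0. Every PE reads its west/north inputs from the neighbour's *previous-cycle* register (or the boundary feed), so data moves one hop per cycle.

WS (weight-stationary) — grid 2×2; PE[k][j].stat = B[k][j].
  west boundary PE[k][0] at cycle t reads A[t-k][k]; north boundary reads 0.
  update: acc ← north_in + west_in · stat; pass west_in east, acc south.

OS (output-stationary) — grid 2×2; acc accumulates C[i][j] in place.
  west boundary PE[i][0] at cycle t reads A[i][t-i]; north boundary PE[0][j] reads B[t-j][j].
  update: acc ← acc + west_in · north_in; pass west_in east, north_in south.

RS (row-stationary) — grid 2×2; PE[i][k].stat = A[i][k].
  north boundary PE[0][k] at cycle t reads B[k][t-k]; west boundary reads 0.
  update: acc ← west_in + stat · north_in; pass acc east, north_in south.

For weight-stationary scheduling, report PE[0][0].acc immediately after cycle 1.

Tracing WS — 2×2 array, target PE[0][0]:
  t=0 PE[0][0]: acc=20 h=5 v=20
  t=1 PE[0][0]: acc=28 h=7 v=28

PE[0][0].acc = 28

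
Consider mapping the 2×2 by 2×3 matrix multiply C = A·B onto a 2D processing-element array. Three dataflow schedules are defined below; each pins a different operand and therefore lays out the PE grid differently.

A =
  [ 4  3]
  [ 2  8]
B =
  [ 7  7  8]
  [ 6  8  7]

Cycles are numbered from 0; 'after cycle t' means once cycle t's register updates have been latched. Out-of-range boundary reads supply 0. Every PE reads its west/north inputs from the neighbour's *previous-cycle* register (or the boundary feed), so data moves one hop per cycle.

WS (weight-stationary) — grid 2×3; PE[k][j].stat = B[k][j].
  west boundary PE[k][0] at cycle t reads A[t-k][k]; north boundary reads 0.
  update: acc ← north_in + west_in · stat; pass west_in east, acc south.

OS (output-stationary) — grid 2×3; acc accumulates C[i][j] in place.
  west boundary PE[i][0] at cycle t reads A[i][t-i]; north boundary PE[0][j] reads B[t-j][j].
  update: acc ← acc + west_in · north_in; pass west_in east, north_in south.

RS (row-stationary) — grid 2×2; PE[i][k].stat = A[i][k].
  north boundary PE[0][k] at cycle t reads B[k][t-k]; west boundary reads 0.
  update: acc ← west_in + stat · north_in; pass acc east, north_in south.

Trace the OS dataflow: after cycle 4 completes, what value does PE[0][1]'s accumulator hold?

PE[0][1].acc = 52

Tracing OS — 2×3 array, target PE[0][1]:
  step 0 · PE0,0: acc=28; fwd→4 fwd↓7
  step 0 · PE0,1: acc=0; fwd→0 fwd↓0
  step 1 · PE0,0: acc=46; fwd→3 fwd↓6
  step 1 · PE0,1: acc=28; fwd→4 fwd↓7
  step 2 · PE0,0: acc=46; fwd→0 fwd↓0
  step 2 · PE0,1: acc=52; fwd→3 fwd↓8
  step 3 · PE0,0: acc=46; fwd→0 fwd↓0
  step 3 · PE0,1: acc=52; fwd→0 fwd↓0
  step 4 · PE0,0: acc=46; fwd→0 fwd↓0
  step 4 · PE0,1: acc=52; fwd→0 fwd↓0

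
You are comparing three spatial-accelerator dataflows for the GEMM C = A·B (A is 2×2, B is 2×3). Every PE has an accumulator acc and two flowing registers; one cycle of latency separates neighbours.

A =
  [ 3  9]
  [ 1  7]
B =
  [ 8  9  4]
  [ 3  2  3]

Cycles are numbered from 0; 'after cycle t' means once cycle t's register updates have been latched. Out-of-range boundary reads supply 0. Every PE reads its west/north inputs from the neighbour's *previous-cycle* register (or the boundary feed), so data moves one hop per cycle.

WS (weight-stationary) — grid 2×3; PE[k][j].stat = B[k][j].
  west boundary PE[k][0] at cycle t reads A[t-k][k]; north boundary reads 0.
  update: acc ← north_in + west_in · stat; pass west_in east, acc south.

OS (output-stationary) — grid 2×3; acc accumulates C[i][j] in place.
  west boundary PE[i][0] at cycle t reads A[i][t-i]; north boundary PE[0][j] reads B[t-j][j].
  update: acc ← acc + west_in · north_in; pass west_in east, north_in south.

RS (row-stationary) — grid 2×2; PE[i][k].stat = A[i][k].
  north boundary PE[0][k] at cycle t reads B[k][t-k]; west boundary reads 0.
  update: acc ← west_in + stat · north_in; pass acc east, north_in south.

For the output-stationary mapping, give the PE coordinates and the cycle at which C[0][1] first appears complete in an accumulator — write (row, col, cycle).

(row, col, cycle) = (0, 1, 2)

Under OS, C[0][1] lands at PE[0][1]:
  t=0 PE[0][1]: acc=0 h=0 v=0
  t=1 PE[0][1]: acc=27 h=3 v=9
  t=2 PE[0][1]: acc=45 h=9 v=2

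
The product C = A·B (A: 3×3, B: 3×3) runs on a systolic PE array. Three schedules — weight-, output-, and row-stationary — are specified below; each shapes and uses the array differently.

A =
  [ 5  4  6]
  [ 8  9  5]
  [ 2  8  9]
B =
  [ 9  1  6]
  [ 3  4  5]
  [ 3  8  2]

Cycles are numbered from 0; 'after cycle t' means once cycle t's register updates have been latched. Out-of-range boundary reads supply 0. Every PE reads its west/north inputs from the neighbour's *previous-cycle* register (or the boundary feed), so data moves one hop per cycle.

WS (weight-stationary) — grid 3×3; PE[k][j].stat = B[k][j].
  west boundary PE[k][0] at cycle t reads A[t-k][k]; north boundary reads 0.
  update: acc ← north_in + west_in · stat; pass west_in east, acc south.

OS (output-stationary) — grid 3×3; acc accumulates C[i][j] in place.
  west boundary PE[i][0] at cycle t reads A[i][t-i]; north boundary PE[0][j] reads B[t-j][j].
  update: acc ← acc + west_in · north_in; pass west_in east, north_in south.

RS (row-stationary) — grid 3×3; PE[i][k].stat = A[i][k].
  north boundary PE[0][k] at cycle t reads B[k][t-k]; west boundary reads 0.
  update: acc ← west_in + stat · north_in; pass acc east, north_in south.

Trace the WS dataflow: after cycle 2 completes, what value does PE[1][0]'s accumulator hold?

PE[1][0].acc = 99

WS 3×3: PE[1][0] cycle-by-cycle (with neighbour feeds):
  c0 r0c0: 45 / 5 / 45
  c0 r1c0: 0 / 0 / 0
  c1 r0c0: 72 / 8 / 72
  c1 r1c0: 57 / 4 / 57
  c2 r0c0: 18 / 2 / 18
  c2 r1c0: 99 / 9 / 99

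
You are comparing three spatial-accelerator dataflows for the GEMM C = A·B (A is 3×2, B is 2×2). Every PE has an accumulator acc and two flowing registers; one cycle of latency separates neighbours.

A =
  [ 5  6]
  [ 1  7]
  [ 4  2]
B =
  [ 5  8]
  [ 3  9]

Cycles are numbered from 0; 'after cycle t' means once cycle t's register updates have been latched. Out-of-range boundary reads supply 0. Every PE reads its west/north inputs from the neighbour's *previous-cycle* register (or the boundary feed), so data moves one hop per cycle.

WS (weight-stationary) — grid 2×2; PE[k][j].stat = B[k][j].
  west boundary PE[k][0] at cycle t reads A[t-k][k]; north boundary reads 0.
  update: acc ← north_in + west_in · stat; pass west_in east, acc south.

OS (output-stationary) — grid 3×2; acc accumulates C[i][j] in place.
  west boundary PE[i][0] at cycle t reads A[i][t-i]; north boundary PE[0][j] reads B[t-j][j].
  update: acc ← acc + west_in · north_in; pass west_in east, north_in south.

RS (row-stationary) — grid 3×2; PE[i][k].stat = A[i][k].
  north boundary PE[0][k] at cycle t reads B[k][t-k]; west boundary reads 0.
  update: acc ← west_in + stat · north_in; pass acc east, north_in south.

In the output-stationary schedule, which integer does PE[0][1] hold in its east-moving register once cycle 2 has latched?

OS on a 3×2 grid — tracing PE[0][1] and its feeders:
  cycle 0: PE[0][0] → acc 25, east 5, south 5
  cycle 0: PE[0][1] → acc 0, east 0, south 0
  cycle 1: PE[0][0] → acc 43, east 6, south 3
  cycle 1: PE[0][1] → acc 40, east 5, south 8
  cycle 2: PE[0][0] → acc 43, east 0, south 0
  cycle 2: PE[0][1] → acc 94, east 6, south 9

register = 6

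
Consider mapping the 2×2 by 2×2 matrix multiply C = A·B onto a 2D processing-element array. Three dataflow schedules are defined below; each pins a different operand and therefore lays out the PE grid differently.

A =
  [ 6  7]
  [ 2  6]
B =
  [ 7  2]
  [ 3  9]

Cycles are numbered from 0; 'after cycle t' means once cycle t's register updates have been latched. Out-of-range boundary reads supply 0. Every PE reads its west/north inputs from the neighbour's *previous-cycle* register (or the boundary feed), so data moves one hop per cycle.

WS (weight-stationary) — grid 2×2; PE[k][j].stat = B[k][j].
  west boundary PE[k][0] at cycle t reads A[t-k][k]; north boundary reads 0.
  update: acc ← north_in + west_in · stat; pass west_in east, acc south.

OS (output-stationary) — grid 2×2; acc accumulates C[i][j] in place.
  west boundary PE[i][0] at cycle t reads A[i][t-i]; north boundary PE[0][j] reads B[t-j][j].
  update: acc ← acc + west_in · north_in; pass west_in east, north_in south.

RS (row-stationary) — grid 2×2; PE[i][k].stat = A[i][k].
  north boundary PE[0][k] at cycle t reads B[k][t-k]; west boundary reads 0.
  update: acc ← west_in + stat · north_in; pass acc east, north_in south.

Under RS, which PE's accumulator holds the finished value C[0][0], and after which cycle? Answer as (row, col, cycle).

(row, col, cycle) = (0, 1, 1)

RS — PE[0][1] is where C[0][0] collects:
  0: (0,1).acc=0  regs=<0,0>
  1: (0,1).acc=63  regs=<63,3>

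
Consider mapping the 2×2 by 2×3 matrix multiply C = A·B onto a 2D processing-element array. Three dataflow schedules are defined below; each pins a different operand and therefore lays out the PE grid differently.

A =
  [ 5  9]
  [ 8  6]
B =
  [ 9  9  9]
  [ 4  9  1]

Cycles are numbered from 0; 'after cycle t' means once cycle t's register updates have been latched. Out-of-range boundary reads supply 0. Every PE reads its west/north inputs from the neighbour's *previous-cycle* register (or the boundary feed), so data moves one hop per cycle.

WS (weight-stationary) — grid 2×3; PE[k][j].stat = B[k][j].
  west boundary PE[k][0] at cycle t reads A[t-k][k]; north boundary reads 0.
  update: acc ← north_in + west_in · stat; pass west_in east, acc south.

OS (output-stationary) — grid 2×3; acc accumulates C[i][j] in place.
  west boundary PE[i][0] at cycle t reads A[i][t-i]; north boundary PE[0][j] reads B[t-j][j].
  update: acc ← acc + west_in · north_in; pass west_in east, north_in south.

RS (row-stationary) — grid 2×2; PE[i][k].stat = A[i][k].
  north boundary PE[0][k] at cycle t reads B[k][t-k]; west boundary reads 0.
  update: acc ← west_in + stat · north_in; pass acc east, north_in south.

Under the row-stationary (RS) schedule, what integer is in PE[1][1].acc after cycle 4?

Tracing RS — 2×2 array, target PE[1][1]:
  t=0 PE[0][1]: acc=0 h=0 v=0
  t=0 PE[1][0]: acc=0 h=0 v=0
  t=0 PE[1][1]: acc=0 h=0 v=0
  t=1 PE[0][1]: acc=81 h=81 v=4
  t=1 PE[1][0]: acc=72 h=72 v=9
  t=1 PE[1][1]: acc=0 h=0 v=0
  t=2 PE[0][1]: acc=126 h=126 v=9
  t=2 PE[1][0]: acc=72 h=72 v=9
  t=2 PE[1][1]: acc=96 h=96 v=4
  t=3 PE[0][1]: acc=54 h=54 v=1
  t=3 PE[1][0]: acc=72 h=72 v=9
  t=3 PE[1][1]: acc=126 h=126 v=9
  t=4 PE[0][1]: acc=0 h=0 v=0
  t=4 PE[1][0]: acc=0 h=0 v=0
  t=4 PE[1][1]: acc=78 h=78 v=1

PE[1][1].acc = 78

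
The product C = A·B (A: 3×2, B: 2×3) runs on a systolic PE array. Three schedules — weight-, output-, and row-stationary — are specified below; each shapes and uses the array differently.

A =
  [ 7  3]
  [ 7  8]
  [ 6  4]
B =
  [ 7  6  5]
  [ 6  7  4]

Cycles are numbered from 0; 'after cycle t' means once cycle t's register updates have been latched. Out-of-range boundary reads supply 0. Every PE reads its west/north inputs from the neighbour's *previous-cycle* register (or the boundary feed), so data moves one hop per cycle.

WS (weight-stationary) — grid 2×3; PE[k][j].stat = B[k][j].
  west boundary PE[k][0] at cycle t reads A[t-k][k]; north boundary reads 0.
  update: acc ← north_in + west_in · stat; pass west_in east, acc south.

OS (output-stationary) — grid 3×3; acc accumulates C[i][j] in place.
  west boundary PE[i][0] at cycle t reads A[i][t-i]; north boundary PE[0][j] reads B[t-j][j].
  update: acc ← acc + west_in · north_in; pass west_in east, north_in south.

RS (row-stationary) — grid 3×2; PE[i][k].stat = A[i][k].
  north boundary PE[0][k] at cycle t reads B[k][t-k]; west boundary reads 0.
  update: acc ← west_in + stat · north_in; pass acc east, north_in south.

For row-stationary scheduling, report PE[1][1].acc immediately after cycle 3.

PE[1][1].acc = 98

Tracing RS — 3×2 array, target PE[1][1]:
  t=0 PE[0][1]: acc=0 h=0 v=0
  t=0 PE[1][0]: acc=0 h=0 v=0
  t=0 PE[1][1]: acc=0 h=0 v=0
  t=1 PE[0][1]: acc=67 h=67 v=6
  t=1 PE[1][0]: acc=49 h=49 v=7
  t=1 PE[1][1]: acc=0 h=0 v=0
  t=2 PE[0][1]: acc=63 h=63 v=7
  t=2 PE[1][0]: acc=42 h=42 v=6
  t=2 PE[1][1]: acc=97 h=97 v=6
  t=3 PE[0][1]: acc=47 h=47 v=4
  t=3 PE[1][0]: acc=35 h=35 v=5
  t=3 PE[1][1]: acc=98 h=98 v=7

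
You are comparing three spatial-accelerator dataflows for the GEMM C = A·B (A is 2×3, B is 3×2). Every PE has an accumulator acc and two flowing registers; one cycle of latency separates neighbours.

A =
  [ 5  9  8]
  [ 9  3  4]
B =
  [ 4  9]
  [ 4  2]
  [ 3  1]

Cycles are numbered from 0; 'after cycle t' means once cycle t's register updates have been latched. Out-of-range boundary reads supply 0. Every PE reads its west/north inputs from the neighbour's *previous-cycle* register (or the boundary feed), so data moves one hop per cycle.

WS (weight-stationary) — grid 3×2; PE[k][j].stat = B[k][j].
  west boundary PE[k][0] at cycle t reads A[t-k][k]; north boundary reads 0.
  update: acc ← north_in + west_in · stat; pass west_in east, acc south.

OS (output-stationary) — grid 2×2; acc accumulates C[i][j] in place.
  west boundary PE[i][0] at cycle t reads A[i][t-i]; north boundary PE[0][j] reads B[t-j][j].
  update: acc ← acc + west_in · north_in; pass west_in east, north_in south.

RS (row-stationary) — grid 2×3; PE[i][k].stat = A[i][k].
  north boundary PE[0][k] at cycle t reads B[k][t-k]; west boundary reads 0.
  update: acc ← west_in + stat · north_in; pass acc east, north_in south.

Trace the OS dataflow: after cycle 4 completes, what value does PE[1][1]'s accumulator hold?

PE[1][1].acc = 91

OS on a 2×2 grid — tracing PE[1][1] and its feeders:
  step 0 · PE0,1: acc=0; fwd→0 fwd↓0
  step 0 · PE1,0: acc=0; fwd→0 fwd↓0
  step 0 · PE1,1: acc=0; fwd→0 fwd↓0
  step 1 · PE0,1: acc=45; fwd→5 fwd↓9
  step 1 · PE1,0: acc=36; fwd→9 fwd↓4
  step 1 · PE1,1: acc=0; fwd→0 fwd↓0
  step 2 · PE0,1: acc=63; fwd→9 fwd↓2
  step 2 · PE1,0: acc=48; fwd→3 fwd↓4
  step 2 · PE1,1: acc=81; fwd→9 fwd↓9
  step 3 · PE0,1: acc=71; fwd→8 fwd↓1
  step 3 · PE1,0: acc=60; fwd→4 fwd↓3
  step 3 · PE1,1: acc=87; fwd→3 fwd↓2
  step 4 · PE0,1: acc=71; fwd→0 fwd↓0
  step 4 · PE1,0: acc=60; fwd→0 fwd↓0
  step 4 · PE1,1: acc=91; fwd→4 fwd↓1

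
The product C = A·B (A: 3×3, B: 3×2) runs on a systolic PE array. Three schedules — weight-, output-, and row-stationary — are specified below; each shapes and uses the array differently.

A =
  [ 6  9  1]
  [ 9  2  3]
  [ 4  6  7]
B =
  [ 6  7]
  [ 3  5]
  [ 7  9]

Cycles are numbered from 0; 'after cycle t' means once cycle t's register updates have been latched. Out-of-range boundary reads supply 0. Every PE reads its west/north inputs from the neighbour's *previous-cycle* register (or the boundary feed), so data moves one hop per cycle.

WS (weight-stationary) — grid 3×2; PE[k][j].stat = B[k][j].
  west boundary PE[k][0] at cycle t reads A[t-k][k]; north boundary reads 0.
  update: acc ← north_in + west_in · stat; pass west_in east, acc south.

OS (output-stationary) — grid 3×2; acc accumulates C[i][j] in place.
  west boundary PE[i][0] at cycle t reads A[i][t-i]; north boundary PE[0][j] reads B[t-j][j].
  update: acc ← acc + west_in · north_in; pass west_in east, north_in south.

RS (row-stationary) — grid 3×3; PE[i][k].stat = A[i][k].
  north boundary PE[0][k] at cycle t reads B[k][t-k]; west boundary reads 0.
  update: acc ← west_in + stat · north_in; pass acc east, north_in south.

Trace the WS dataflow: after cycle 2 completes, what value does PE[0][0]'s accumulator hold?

PE[0][0].acc = 24

WS on a 3×2 grid — tracing PE[0][0] and its feeders:
  0: (0,0).acc=36  regs=<6,36>
  1: (0,0).acc=54  regs=<9,54>
  2: (0,0).acc=24  regs=<4,24>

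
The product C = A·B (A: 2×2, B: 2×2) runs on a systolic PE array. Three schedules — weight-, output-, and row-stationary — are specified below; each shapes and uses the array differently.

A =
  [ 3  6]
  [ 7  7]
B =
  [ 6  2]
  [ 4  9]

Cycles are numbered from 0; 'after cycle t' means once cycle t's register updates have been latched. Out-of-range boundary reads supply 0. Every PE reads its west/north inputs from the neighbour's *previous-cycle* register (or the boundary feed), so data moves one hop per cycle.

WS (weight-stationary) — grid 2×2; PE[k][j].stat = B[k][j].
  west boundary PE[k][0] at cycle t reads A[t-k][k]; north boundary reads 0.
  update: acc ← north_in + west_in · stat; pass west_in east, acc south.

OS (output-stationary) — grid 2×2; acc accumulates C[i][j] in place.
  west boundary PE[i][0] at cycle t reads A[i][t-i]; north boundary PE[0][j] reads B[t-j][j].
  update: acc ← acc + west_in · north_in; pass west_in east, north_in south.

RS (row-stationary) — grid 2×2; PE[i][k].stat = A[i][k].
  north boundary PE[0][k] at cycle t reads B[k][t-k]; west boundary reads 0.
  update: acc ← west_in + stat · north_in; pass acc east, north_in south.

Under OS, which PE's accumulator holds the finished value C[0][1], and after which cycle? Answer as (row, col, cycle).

(row, col, cycle) = (0, 1, 2)

OS: C[0][1] accumulates in PE[0][1]:
  c0 r0c1: 0 / 0 / 0
  c1 r0c1: 6 / 3 / 2
  c2 r0c1: 60 / 6 / 9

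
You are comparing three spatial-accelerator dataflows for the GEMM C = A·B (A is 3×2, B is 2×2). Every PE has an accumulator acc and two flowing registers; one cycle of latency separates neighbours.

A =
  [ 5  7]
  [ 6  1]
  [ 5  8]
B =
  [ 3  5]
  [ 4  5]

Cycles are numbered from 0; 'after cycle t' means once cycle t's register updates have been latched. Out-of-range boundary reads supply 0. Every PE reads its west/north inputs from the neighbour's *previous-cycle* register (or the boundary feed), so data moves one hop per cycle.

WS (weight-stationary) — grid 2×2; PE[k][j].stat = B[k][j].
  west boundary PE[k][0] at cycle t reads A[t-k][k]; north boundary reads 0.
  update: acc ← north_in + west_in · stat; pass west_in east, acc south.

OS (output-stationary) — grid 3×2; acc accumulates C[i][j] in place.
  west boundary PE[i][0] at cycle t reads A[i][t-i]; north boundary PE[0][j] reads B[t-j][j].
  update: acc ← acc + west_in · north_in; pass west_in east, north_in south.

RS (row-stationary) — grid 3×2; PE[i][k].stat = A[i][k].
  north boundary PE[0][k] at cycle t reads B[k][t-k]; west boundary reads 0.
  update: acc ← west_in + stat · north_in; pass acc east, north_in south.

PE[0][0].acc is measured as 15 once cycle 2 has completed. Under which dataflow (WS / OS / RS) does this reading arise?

dataflow = WS

— WS: 2×2; PE[0][0] trace:
  t=0 PE[0][0]: acc=15 h=5 v=15
  t=1 PE[0][0]: acc=18 h=6 v=18
  t=2 PE[0][0]: acc=15 h=5 v=15
— OS: 3×2; PE[0][0] trace:
  t=0 PE[0][0]: acc=15 h=5 v=3
  t=1 PE[0][0]: acc=43 h=7 v=4
  t=2 PE[0][0]: acc=43 h=0 v=0
— RS: 3×2; PE[0][0] trace:
  t=0 PE[0][0]: acc=15 h=15 v=3
  t=1 PE[0][0]: acc=25 h=25 v=5
  t=2 PE[0][0]: acc=0 h=0 v=0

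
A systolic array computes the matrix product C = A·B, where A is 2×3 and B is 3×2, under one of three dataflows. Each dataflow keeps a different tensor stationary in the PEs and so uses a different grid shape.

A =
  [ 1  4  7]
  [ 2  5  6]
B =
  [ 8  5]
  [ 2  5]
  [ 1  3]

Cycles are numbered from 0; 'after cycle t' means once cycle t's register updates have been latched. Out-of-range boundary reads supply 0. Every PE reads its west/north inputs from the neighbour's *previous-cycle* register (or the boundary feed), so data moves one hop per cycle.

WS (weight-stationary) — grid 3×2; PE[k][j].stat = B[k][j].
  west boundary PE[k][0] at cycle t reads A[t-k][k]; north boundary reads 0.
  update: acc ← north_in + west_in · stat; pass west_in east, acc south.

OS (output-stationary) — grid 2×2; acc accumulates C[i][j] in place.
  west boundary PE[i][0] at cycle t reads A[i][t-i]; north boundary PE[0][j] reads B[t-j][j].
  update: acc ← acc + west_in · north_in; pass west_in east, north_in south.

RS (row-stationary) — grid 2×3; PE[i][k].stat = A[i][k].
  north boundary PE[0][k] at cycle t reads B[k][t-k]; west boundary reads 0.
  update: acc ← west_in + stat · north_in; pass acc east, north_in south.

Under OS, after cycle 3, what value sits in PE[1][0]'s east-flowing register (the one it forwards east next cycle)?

register = 6

OS 2×2: PE[1][0] cycle-by-cycle (with neighbour feeds):
  after 0 — PE[0][0] acc=8, pass-E 1, pass-S 8
  after 0 — PE[1][0] acc=0, pass-E 0, pass-S 0
  after 1 — PE[0][0] acc=16, pass-E 4, pass-S 2
  after 1 — PE[1][0] acc=16, pass-E 2, pass-S 8
  after 2 — PE[0][0] acc=23, pass-E 7, pass-S 1
  after 2 — PE[1][0] acc=26, pass-E 5, pass-S 2
  after 3 — PE[0][0] acc=23, pass-E 0, pass-S 0
  after 3 — PE[1][0] acc=32, pass-E 6, pass-S 1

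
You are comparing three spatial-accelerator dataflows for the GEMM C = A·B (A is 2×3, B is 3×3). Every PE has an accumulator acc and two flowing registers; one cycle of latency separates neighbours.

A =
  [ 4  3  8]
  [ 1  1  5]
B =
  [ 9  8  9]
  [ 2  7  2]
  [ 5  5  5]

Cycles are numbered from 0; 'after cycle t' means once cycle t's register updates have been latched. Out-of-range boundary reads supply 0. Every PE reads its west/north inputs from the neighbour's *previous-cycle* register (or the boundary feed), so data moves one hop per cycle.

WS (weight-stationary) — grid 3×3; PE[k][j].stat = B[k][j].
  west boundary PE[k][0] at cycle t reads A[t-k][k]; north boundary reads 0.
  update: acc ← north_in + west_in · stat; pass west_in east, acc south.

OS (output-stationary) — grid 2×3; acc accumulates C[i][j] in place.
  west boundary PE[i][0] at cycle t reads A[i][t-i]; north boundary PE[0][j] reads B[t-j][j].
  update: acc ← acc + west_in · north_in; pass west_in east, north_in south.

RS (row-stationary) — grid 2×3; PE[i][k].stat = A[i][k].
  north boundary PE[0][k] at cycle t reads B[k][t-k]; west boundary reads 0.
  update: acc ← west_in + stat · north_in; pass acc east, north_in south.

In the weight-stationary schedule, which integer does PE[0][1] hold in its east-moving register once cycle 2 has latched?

register = 1

WS (3×3). Following PE[0][1] plus its west/north inputs:
  cycle 0: PE[0][0] → acc 36, east 4, south 36
  cycle 0: PE[0][1] → acc 0, east 0, south 0
  cycle 1: PE[0][0] → acc 9, east 1, south 9
  cycle 1: PE[0][1] → acc 32, east 4, south 32
  cycle 2: PE[0][0] → acc 0, east 0, south 0
  cycle 2: PE[0][1] → acc 8, east 1, south 8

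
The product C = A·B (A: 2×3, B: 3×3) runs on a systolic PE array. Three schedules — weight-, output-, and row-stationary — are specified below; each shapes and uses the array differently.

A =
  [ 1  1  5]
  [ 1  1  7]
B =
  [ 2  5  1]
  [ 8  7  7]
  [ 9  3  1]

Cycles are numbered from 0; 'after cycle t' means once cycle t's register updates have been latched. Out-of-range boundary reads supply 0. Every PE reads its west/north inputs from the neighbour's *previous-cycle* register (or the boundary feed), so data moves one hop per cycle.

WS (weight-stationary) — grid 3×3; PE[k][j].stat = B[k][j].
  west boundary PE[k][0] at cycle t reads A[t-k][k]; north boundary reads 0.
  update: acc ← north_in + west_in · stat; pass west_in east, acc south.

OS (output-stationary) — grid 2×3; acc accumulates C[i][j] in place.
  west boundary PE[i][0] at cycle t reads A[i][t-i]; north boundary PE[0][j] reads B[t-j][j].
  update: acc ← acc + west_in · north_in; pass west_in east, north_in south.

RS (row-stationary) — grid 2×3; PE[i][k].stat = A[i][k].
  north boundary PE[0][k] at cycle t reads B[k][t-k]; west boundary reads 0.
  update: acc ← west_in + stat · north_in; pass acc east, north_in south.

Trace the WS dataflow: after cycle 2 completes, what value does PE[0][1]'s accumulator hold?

PE[0][1].acc = 5

WS (3×3). Following PE[0][1] plus its west/north inputs:
  @0  [0,0]  acc 2  |  →1  ↓2
  @0  [0,1]  acc 0  |  →0  ↓0
  @1  [0,0]  acc 2  |  →1  ↓2
  @1  [0,1]  acc 5  |  →1  ↓5
  @2  [0,0]  acc 0  |  →0  ↓0
  @2  [0,1]  acc 5  |  →1  ↓5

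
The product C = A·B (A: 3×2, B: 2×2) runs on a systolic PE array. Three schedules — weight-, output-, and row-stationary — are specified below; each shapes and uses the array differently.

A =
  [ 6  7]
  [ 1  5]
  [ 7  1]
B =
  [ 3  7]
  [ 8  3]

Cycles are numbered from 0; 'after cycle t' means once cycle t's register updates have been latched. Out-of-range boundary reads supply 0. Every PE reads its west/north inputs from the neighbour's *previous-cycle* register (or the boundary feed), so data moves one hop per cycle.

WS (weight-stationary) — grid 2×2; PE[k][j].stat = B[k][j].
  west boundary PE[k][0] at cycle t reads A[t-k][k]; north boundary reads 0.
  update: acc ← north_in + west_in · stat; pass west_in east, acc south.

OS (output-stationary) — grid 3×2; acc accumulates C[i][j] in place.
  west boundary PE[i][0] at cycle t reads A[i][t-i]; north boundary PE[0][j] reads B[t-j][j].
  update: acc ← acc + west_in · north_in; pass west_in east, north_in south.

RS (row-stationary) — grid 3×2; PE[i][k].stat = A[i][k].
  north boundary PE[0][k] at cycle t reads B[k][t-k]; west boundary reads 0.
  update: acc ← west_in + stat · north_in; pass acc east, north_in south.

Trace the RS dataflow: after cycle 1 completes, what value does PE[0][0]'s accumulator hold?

PE[0][0].acc = 42

RS 3×2: PE[0][0] cycle-by-cycle (with neighbour feeds):
  @0  [0,0]  acc 18  |  →18  ↓3
  @1  [0,0]  acc 42  |  →42  ↓7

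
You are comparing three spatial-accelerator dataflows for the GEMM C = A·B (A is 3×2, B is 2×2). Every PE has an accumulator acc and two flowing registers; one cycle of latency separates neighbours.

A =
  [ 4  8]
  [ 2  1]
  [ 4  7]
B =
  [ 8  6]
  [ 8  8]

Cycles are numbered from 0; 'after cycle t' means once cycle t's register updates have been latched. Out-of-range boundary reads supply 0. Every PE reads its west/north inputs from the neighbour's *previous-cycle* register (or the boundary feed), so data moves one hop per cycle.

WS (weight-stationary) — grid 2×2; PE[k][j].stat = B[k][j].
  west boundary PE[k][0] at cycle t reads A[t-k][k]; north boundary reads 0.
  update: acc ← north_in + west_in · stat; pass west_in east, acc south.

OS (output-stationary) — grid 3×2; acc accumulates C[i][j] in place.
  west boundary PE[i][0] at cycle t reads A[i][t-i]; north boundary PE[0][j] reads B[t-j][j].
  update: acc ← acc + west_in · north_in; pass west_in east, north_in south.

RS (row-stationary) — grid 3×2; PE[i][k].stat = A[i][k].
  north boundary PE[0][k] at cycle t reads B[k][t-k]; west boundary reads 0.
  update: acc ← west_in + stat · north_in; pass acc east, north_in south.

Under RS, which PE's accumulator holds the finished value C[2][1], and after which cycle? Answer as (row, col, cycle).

(row, col, cycle) = (2, 1, 4)

RS — PE[2][1] is where C[2][1] collects:
  step 0 · PE2,1: acc=0; fwd→0 fwd↓0
  step 1 · PE2,1: acc=0; fwd→0 fwd↓0
  step 2 · PE2,1: acc=0; fwd→0 fwd↓0
  step 3 · PE2,1: acc=88; fwd→88 fwd↓8
  step 4 · PE2,1: acc=80; fwd→80 fwd↓8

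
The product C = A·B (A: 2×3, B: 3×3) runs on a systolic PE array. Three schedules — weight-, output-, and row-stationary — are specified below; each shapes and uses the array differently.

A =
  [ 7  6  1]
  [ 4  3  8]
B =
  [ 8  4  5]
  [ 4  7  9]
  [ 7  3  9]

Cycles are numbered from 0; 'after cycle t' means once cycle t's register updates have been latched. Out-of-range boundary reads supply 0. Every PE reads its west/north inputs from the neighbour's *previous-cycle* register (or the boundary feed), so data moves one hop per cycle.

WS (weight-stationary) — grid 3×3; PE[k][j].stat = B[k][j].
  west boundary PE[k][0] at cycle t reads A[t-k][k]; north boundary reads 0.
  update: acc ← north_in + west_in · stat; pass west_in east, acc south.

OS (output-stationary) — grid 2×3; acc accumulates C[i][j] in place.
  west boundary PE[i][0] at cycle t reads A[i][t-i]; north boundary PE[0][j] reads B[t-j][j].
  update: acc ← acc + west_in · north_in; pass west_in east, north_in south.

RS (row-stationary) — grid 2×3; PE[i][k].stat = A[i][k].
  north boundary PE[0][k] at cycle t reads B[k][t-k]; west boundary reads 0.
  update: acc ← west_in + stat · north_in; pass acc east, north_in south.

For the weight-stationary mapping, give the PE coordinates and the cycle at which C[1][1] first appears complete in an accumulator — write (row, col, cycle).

(row, col, cycle) = (2, 1, 4)

Under WS, C[1][1] lands at PE[2][1]:
  c0 r2c1: 0 / 0 / 0
  c1 r2c1: 0 / 0 / 0
  c2 r2c1: 0 / 0 / 0
  c3 r2c1: 73 / 1 / 73
  c4 r2c1: 61 / 8 / 61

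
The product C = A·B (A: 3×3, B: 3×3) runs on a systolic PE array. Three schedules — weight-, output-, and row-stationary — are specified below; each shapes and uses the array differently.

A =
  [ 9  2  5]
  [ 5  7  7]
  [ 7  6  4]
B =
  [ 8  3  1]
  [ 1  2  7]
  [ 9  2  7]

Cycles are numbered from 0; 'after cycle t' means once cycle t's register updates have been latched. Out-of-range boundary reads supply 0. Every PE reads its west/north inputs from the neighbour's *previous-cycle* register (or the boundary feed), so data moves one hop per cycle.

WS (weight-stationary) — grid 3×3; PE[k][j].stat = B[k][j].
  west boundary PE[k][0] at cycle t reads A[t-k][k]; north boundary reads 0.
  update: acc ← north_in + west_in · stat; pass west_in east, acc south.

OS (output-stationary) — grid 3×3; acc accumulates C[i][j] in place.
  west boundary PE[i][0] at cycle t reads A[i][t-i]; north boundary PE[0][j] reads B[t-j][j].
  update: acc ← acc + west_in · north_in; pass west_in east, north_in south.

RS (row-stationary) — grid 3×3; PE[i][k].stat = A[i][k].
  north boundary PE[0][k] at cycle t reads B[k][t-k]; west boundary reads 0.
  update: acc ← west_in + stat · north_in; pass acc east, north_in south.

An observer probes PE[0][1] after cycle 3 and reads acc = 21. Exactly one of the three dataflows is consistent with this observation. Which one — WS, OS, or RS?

— WS: 3×3; PE[0][1] trace:
  step 0 · PE0,1: acc=0; fwd→0 fwd↓0
  step 1 · PE0,1: acc=27; fwd→9 fwd↓27
  step 2 · PE0,1: acc=15; fwd→5 fwd↓15
  step 3 · PE0,1: acc=21; fwd→7 fwd↓21
— OS: 3×3; PE[0][1] trace:
  step 0 · PE0,1: acc=0; fwd→0 fwd↓0
  step 1 · PE0,1: acc=27; fwd→9 fwd↓3
  step 2 · PE0,1: acc=31; fwd→2 fwd↓2
  step 3 · PE0,1: acc=41; fwd→5 fwd↓2
— RS: 3×3; PE[0][1] trace:
  step 0 · PE0,1: acc=0; fwd→0 fwd↓0
  step 1 · PE0,1: acc=74; fwd→74 fwd↓1
  step 2 · PE0,1: acc=31; fwd→31 fwd↓2
  step 3 · PE0,1: acc=23; fwd→23 fwd↓7

dataflow = WS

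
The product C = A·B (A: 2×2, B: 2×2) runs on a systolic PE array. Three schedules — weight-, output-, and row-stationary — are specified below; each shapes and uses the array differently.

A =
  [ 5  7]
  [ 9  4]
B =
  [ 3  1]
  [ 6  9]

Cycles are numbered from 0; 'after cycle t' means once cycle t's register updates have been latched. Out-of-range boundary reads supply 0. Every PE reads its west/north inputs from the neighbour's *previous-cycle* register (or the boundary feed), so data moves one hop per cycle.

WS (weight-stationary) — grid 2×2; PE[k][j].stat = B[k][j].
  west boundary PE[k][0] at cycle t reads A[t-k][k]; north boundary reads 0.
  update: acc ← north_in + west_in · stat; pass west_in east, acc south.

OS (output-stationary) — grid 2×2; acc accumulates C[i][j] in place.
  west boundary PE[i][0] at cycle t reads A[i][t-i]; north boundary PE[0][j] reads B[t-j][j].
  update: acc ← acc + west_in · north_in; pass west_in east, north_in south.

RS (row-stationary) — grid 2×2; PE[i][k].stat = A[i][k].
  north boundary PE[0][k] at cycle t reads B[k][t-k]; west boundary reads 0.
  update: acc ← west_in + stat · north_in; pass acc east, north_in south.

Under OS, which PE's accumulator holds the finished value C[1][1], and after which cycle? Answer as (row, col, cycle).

(row, col, cycle) = (1, 1, 3)

OS: C[1][1] accumulates in PE[1][1]:
  t=0 PE[1][1]: acc=0 h=0 v=0
  t=1 PE[1][1]: acc=0 h=0 v=0
  t=2 PE[1][1]: acc=9 h=9 v=1
  t=3 PE[1][1]: acc=45 h=4 v=9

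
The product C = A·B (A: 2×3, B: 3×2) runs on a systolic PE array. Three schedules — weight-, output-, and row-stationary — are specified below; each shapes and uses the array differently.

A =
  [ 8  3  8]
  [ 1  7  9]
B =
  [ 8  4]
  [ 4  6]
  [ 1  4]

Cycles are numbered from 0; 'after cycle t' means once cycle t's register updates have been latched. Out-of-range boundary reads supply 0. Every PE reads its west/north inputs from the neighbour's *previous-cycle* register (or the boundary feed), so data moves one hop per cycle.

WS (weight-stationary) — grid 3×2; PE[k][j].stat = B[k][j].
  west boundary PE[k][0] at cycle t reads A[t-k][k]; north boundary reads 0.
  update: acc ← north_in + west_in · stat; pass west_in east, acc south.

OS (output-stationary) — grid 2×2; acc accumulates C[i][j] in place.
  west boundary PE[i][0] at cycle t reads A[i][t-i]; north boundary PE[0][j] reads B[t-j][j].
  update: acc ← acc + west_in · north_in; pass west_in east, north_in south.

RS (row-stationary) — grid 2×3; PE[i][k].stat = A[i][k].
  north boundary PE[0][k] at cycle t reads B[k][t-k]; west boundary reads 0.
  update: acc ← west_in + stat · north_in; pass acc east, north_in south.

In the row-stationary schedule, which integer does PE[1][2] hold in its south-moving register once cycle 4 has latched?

RS 2×3: PE[1][2] cycle-by-cycle (with neighbour feeds):
  t=0 PE[0][2]: acc=0 h=0 v=0
  t=0 PE[1][1]: acc=0 h=0 v=0
  t=0 PE[1][2]: acc=0 h=0 v=0
  t=1 PE[0][2]: acc=0 h=0 v=0
  t=1 PE[1][1]: acc=0 h=0 v=0
  t=1 PE[1][2]: acc=0 h=0 v=0
  t=2 PE[0][2]: acc=84 h=84 v=1
  t=2 PE[1][1]: acc=36 h=36 v=4
  t=2 PE[1][2]: acc=0 h=0 v=0
  t=3 PE[0][2]: acc=82 h=82 v=4
  t=3 PE[1][1]: acc=46 h=46 v=6
  t=3 PE[1][2]: acc=45 h=45 v=1
  t=4 PE[0][2]: acc=0 h=0 v=0
  t=4 PE[1][1]: acc=0 h=0 v=0
  t=4 PE[1][2]: acc=82 h=82 v=4

register = 4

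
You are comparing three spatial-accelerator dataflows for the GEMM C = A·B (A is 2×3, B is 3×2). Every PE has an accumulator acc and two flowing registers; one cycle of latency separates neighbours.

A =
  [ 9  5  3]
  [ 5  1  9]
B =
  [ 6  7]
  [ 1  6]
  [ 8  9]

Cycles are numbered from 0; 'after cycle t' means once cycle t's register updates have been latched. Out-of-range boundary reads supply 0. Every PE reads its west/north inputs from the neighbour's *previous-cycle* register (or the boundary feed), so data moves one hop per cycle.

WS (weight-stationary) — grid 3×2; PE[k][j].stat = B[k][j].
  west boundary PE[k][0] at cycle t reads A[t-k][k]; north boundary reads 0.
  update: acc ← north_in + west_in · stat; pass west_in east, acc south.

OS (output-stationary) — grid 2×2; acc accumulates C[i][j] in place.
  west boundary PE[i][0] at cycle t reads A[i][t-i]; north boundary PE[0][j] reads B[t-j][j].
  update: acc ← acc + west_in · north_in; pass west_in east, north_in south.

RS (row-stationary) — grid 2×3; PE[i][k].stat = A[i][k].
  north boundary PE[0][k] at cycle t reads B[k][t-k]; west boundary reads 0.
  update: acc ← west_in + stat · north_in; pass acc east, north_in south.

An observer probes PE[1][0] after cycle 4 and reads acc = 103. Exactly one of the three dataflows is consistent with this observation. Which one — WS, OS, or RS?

— WS: 3×2; PE[1][0] trace:
  after 0 — PE[1][0] acc=0, pass-E 0, pass-S 0
  after 1 — PE[1][0] acc=59, pass-E 5, pass-S 59
  after 2 — PE[1][0] acc=31, pass-E 1, pass-S 31
  after 3 — PE[1][0] acc=0, pass-E 0, pass-S 0
  after 4 — PE[1][0] acc=0, pass-E 0, pass-S 0
— OS: 2×2; PE[1][0] trace:
  after 0 — PE[1][0] acc=0, pass-E 0, pass-S 0
  after 1 — PE[1][0] acc=30, pass-E 5, pass-S 6
  after 2 — PE[1][0] acc=31, pass-E 1, pass-S 1
  after 3 — PE[1][0] acc=103, pass-E 9, pass-S 8
  after 4 — PE[1][0] acc=103, pass-E 0, pass-S 0
— RS: 2×3; PE[1][0] trace:
  after 0 — PE[1][0] acc=0, pass-E 0, pass-S 0
  after 1 — PE[1][0] acc=30, pass-E 30, pass-S 6
  after 2 — PE[1][0] acc=35, pass-E 35, pass-S 7
  after 3 — PE[1][0] acc=0, pass-E 0, pass-S 0
  after 4 — PE[1][0] acc=0, pass-E 0, pass-S 0

dataflow = OS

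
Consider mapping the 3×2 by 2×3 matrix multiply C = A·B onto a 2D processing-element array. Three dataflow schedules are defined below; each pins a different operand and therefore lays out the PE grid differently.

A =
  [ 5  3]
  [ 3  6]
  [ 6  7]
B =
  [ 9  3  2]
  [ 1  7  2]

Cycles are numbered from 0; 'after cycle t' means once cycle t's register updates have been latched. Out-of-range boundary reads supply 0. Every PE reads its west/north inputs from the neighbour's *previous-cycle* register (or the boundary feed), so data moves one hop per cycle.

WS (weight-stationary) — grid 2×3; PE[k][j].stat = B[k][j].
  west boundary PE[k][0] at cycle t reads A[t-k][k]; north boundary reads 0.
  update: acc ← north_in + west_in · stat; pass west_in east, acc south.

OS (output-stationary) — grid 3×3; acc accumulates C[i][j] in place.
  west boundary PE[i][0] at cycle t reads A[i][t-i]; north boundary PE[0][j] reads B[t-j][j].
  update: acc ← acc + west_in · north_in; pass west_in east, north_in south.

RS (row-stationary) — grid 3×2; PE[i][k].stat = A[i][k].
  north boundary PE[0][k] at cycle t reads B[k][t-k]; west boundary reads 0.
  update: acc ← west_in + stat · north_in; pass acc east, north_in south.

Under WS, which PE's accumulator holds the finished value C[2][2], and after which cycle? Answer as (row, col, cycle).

(row, col, cycle) = (1, 2, 5)

WS: C[2][2] accumulates in PE[1][2]:
  cycle 0: PE[1][2] → acc 0, east 0, south 0
  cycle 1: PE[1][2] → acc 0, east 0, south 0
  cycle 2: PE[1][2] → acc 0, east 0, south 0
  cycle 3: PE[1][2] → acc 16, east 3, south 16
  cycle 4: PE[1][2] → acc 18, east 6, south 18
  cycle 5: PE[1][2] → acc 26, east 7, south 26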